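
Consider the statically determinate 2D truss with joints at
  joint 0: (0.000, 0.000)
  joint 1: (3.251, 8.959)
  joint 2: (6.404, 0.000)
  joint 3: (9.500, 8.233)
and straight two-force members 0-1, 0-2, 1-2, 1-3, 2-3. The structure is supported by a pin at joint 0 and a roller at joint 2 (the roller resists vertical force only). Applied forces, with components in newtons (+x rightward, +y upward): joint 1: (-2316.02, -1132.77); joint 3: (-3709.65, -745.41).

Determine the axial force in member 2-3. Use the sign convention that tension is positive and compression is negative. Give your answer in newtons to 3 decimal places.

N=4 nodes, M=5 members, R=3 reactions → 2N=8, M+R=8
member 0 (0-1): L=9.5306, (cx,cy)=(0.3411,0.9400)
member 1 (0-2): L=6.4040, (cx,cy)=(1.0000,0.0000)
member 2 (1-2): L=9.4976, (cx,cy)=(0.3320,-0.9433)
member 3 (1-3): L=6.2910, (cx,cy)=(0.9933,-0.1154)
member 4 (2-3): L=8.7959, (cx,cy)=(0.3520,0.9360)
solve A·x = −loads:
  F[0-1] = -8730.1357 N (compression)
  F[0-2] = -3047.7235 N (compression)
  F[1-2] = +7903.7383 N (tension)
  F[1-3] = -3307.8892 N (compression)
  F[2-3] = -1204.2100 N (compression)
  Rx@0 = +6025.6700 N
  Ry@0 = +8206.5281 N
  Ry@2 = -6328.3481 N

-1204.210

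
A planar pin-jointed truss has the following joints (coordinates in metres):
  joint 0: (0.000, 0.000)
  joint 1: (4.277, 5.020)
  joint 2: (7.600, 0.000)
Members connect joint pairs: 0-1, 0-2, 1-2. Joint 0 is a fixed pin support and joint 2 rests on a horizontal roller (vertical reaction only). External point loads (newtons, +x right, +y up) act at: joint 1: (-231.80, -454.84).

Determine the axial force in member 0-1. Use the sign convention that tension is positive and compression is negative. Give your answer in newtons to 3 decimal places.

N=3 nodes, M=3 members, R=3 reactions → 2N=6, M+R=6
member 0 (0-1): L=6.5949, (cx,cy)=(0.6485,0.7612)
member 1 (0-2): L=7.6000, (cx,cy)=(1.0000,0.0000)
member 2 (1-2): L=6.0202, (cx,cy)=(0.5520,-0.8339)
solve A·x = −loads:
  F[0-1] = -462.4109 N (compression)
  F[0-2] = +68.0865 N (tension)
  F[1-2] = -123.3506 N (compression)
  Rx@0 = +231.8000 N
  Ry@0 = +351.9828 N
  Ry@2 = +102.8572 N

-462.411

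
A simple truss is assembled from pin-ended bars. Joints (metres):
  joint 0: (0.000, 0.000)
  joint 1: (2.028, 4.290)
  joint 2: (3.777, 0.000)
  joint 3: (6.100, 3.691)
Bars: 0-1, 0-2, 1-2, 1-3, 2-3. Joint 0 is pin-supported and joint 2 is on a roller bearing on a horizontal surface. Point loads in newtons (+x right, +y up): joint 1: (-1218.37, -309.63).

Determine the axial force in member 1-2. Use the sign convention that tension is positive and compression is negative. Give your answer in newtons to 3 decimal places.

1314.903

N=4 nodes, M=5 members, R=3 reactions → 2N=8, M+R=8
member 0 (0-1): L=4.7452, (cx,cy)=(0.4274,0.9041)
member 1 (0-2): L=3.7770, (cx,cy)=(1.0000,0.0000)
member 2 (1-2): L=4.6328, (cx,cy)=(0.3775,-0.9260)
member 3 (1-3): L=4.1158, (cx,cy)=(0.9894,-0.1455)
member 4 (2-3): L=4.3612, (cx,cy)=(0.5327,0.8463)
solve A·x = −loads:
  F[0-1] = -1689.2794 N (compression)
  F[0-2] = -496.4064 N (compression)
  F[1-2] = +1314.9033 N (tension)
  F[1-3] = -0.0000 N (compression)
  F[2-3] = +0.0000 N (tension)
  Rx@0 = +1218.3700 N
  Ry@0 = +1527.2307 N
  Ry@2 = -1217.6007 N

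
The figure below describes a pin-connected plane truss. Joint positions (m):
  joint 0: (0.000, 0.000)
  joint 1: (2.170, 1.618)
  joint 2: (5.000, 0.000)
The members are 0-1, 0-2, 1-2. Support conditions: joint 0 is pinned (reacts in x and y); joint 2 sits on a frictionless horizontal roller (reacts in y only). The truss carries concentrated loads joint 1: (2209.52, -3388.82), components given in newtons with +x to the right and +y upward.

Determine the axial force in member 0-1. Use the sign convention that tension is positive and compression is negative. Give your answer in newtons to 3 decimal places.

N=3 nodes, M=3 members, R=3 reactions → 2N=6, M+R=6
member 0 (0-1): L=2.7068, (cx,cy)=(0.8017,0.5978)
member 1 (0-2): L=5.0000, (cx,cy)=(1.0000,0.0000)
member 2 (1-2): L=3.2599, (cx,cy)=(0.8681,-0.4963)
solve A·x = −loads:
  F[0-1] = -2012.6617 N (compression)
  F[0-2] = +3823.0336 N (tension)
  F[1-2] = -4403.7578 N (compression)
  Rx@0 = -2209.5200 N
  Ry@0 = +1203.0714 N
  Ry@2 = +2185.7486 N

-2012.662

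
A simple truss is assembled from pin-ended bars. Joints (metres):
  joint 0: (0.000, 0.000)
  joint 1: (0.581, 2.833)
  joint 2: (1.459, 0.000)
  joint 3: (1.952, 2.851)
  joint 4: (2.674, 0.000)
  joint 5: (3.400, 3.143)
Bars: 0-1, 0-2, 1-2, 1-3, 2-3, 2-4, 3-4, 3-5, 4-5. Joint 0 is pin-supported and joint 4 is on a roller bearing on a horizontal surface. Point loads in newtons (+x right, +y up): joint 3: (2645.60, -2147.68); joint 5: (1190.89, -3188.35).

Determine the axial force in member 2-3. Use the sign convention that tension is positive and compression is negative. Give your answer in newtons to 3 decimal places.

4542.322

N=6 nodes, M=9 members, R=3 reactions → 2N=12, M+R=12
member 0 (0-1): L=2.8920, (cx,cy)=(0.2009,0.9796)
member 1 (0-2): L=1.4590, (cx,cy)=(1.0000,0.0000)
member 2 (1-2): L=2.9659, (cx,cy)=(0.2960,-0.9552)
member 3 (1-3): L=1.3711, (cx,cy)=(0.9999,0.0131)
member 4 (2-3): L=2.8933, (cx,cy)=(0.1704,0.9854)
member 5 (2-4): L=1.2150, (cx,cy)=(1.0000,0.0000)
member 6 (3-4): L=2.9410, (cx,cy)=(0.2455,-0.9694)
member 7 (3-5): L=1.4771, (cx,cy)=(0.9803,0.1977)
member 8 (4-5): L=3.2258, (cx,cy)=(0.2251,0.9743)
solve A·x = −loads:
  F[0-1] = +4600.0296 N (tension)
  F[0-2] = +2912.3367 N (tension)
  F[1-2] = -4685.9226 N (compression)
  F[1-3] = +2311.5169 N (tension)
  F[2-3] = +4542.3221 N (tension)
  F[2-4] = +751.1924 N (tension)
  F[3-4] = -6443.4478 N (compression)
  F[3-5] = +2062.2237 N (tension)
  F[4-5] = -3690.6945 N (compression)
  Rx@0 = -3836.4900 N
  Ry@0 = -4506.2416 N
  Ry@4 = +9842.2716 N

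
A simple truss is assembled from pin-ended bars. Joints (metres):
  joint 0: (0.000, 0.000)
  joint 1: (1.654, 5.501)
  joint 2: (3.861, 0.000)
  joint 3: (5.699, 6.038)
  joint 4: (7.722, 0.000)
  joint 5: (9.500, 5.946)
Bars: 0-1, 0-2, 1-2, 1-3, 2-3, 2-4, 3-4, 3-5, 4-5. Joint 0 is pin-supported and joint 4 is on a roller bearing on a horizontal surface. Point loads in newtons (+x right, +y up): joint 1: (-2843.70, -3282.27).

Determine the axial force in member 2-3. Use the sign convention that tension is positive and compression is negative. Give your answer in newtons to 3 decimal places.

-1505.004

N=6 nodes, M=9 members, R=3 reactions → 2N=12, M+R=12
member 0 (0-1): L=5.7443, (cx,cy)=(0.2879,0.9576)
member 1 (0-2): L=3.8610, (cx,cy)=(1.0000,0.0000)
member 2 (1-2): L=5.9272, (cx,cy)=(0.3724,-0.9281)
member 3 (1-3): L=4.0805, (cx,cy)=(0.9913,0.1316)
member 4 (2-3): L=6.3116, (cx,cy)=(0.2912,0.9567)
member 5 (2-4): L=3.8610, (cx,cy)=(1.0000,0.0000)
member 6 (3-4): L=6.3679, (cx,cy)=(0.3177,-0.9482)
member 7 (3-5): L=3.8021, (cx,cy)=(0.9997,-0.0242)
member 8 (4-5): L=6.2061, (cx,cy)=(0.2865,0.9581)
solve A·x = −loads:
  F[0-1] = -4808.6789 N (compression)
  F[0-2] = -1459.0949 N (compression)
  F[1-2] = +1551.3274 N (tension)
  F[1-3] = +889.1912 N (tension)
  F[2-3] = -1505.0039 N (compression)
  F[2-4] = -443.1823 N (compression)
  F[3-4] = +1395.0244 N (tension)
  F[3-5] = +0.0000 N (tension)
  F[4-5] = -0.0000 N (compression)
  Rx@0 = +2843.7000 N
  Ry@0 = +4605.0256 N
  Ry@4 = -1322.7556 N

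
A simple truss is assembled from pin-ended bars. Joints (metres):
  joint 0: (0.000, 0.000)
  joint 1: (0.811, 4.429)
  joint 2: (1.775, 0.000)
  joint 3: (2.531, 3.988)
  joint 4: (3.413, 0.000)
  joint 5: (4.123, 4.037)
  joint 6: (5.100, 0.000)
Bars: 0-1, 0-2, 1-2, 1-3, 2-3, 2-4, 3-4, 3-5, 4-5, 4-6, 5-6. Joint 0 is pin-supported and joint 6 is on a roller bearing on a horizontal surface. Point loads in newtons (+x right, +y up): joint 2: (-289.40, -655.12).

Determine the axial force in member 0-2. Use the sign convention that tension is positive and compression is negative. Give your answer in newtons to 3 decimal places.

N=7 nodes, M=11 members, R=3 reactions → 2N=14, M+R=14
member 0 (0-1): L=4.5026, (cx,cy)=(0.1801,0.9836)
member 1 (0-2): L=1.7750, (cx,cy)=(1.0000,0.0000)
member 2 (1-2): L=4.5327, (cx,cy)=(0.2127,-0.9771)
member 3 (1-3): L=1.7756, (cx,cy)=(0.9687,-0.2484)
member 4 (2-3): L=4.0590, (cx,cy)=(0.1863,0.9825)
member 5 (2-4): L=1.6380, (cx,cy)=(1.0000,0.0000)
member 6 (3-4): L=4.0844, (cx,cy)=(0.2159,-0.9764)
member 7 (3-5): L=1.5928, (cx,cy)=(0.9995,0.0308)
member 8 (4-5): L=4.0990, (cx,cy)=(0.1732,0.9849)
member 9 (4-6): L=1.6870, (cx,cy)=(1.0000,0.0000)
member 10 (5-6): L=4.1535, (cx,cy)=(0.2352,-0.9719)
solve A·x = −loads:
  F[0-1] = -434.2140 N (compression)
  F[0-2] = -211.1909 N (compression)
  F[1-2] = +484.6828 N (tension)
  F[1-3] = -187.1540 N (compression)
  F[2-3] = +184.7584 N (tension)
  F[2-4] = +146.8784 N (tension)
  F[3-4] = -236.5370 N (compression)
  F[3-5] = -95.8447 N (compression)
  F[4-5] = +234.5007 N (tension)
  F[4-6] = +55.1804 N (tension)
  F[5-6] = -234.5896 N (compression)
  Rx@0 = +289.4000 N
  Ry@0 = +427.1125 N
  Ry@6 = +228.0075 N

-211.191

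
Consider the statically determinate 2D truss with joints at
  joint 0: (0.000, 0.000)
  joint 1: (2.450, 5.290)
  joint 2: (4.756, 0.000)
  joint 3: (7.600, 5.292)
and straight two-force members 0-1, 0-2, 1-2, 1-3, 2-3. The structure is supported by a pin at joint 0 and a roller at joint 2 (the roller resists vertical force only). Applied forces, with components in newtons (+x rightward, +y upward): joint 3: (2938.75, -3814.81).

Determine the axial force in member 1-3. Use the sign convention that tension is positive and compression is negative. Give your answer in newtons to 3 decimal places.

4989.928

N=4 nodes, M=5 members, R=3 reactions → 2N=8, M+R=8
member 0 (0-1): L=5.8298, (cx,cy)=(0.4203,0.9074)
member 1 (0-2): L=4.7560, (cx,cy)=(1.0000,0.0000)
member 2 (1-2): L=5.7708, (cx,cy)=(0.3996,-0.9167)
member 3 (1-3): L=5.1500, (cx,cy)=(1.0000,0.0004)
member 4 (2-3): L=6.0078, (cx,cy)=(0.4734,0.8809)
solve A·x = −loads:
  F[0-1] = +6117.5814 N (tension)
  F[0-2] = +367.8098 N (tension)
  F[1-2] = -6053.5161 N (compression)
  F[1-3] = +4989.9278 N (tension)
  F[2-3] = -4333.0004 N (compression)
  Rx@0 = -2938.7500 N
  Ry@0 = -5551.1322 N
  Ry@2 = +9365.9422 N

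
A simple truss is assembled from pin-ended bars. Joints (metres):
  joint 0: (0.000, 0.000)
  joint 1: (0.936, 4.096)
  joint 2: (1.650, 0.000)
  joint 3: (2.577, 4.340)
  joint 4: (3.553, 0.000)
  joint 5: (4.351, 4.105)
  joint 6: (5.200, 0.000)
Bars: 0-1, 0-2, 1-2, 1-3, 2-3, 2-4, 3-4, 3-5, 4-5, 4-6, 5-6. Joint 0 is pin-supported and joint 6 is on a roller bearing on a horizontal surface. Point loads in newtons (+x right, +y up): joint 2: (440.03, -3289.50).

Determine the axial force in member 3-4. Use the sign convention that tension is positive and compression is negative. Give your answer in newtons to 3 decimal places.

-1014.418

N=7 nodes, M=11 members, R=3 reactions → 2N=14, M+R=14
member 0 (0-1): L=4.2016, (cx,cy)=(0.2228,0.9749)
member 1 (0-2): L=1.6500, (cx,cy)=(1.0000,0.0000)
member 2 (1-2): L=4.1578, (cx,cy)=(0.1717,-0.9851)
member 3 (1-3): L=1.6590, (cx,cy)=(0.9891,0.1471)
member 4 (2-3): L=4.4379, (cx,cy)=(0.2089,0.9779)
member 5 (2-4): L=1.9030, (cx,cy)=(1.0000,0.0000)
member 6 (3-4): L=4.4484, (cx,cy)=(0.2194,-0.9756)
member 7 (3-5): L=1.7895, (cx,cy)=(0.9913,-0.1313)
member 8 (4-5): L=4.1818, (cx,cy)=(0.1908,0.9816)
member 9 (4-6): L=1.6470, (cx,cy)=(1.0000,0.0000)
member 10 (5-6): L=4.1919, (cx,cy)=(0.2025,-0.9793)
solve A·x = −loads:
  F[0-1] = -2303.6052 N (compression)
  F[0-2] = +953.2113 N (tension)
  F[1-2] = +2146.4899 N (tension)
  F[1-3] = -891.4856 N (compression)
  F[2-3] = +1201.3991 N (tension)
  F[2-4] = +630.8398 N (tension)
  F[3-4] = -1014.4179 N (compression)
  F[3-5] = -411.8378 N (compression)
  F[4-5] = +1008.2275 N (tension)
  F[4-6] = +215.8763 N (tension)
  F[5-6] = -1065.8738 N (compression)
  Rx@0 = -440.0300 N
  Ry@0 = +2245.7163 N
  Ry@6 = +1043.7837 N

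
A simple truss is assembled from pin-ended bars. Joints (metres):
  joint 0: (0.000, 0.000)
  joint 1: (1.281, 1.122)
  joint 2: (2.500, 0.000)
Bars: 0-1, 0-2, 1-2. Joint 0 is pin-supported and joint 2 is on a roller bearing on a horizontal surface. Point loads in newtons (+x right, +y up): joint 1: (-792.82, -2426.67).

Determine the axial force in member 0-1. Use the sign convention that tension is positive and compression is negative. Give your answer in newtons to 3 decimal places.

N=3 nodes, M=3 members, R=3 reactions → 2N=6, M+R=6
member 0 (0-1): L=1.7029, (cx,cy)=(0.7522,0.6589)
member 1 (0-2): L=2.5000, (cx,cy)=(1.0000,0.0000)
member 2 (1-2): L=1.6568, (cx,cy)=(0.7358,-0.6772)
solve A·x = −loads:
  F[0-1] = -2335.8805 N (compression)
  F[0-2] = +964.3443 N (tension)
  F[1-2] = -1310.6517 N (compression)
  Rx@0 = +792.8200 N
  Ry@0 = +1539.0619 N
  Ry@2 = +887.6081 N

-2335.881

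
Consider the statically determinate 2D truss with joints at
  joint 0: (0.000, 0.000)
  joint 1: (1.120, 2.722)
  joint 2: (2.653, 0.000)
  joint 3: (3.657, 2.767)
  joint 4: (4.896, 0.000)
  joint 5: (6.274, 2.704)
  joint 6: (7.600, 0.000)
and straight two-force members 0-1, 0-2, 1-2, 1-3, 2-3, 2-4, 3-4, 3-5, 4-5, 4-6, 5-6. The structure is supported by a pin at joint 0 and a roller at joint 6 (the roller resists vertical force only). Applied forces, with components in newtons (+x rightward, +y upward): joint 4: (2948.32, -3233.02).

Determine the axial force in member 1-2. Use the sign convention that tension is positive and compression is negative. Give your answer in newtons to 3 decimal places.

N=7 nodes, M=11 members, R=3 reactions → 2N=14, M+R=14
member 0 (0-1): L=2.9434, (cx,cy)=(0.3805,0.9248)
member 1 (0-2): L=2.6530, (cx,cy)=(1.0000,0.0000)
member 2 (1-2): L=3.1240, (cx,cy)=(0.4907,-0.8713)
member 3 (1-3): L=2.5374, (cx,cy)=(0.9998,0.0177)
member 4 (2-3): L=2.9435, (cx,cy)=(0.3411,0.9400)
member 5 (2-4): L=2.2430, (cx,cy)=(1.0000,0.0000)
member 6 (3-4): L=3.0317, (cx,cy)=(0.4087,-0.9127)
member 7 (3-5): L=2.6178, (cx,cy)=(0.9997,-0.0241)
member 8 (4-5): L=3.0349, (cx,cy)=(0.4541,0.8910)
member 9 (4-6): L=2.7040, (cx,cy)=(1.0000,0.0000)
member 10 (5-6): L=3.0116, (cx,cy)=(0.4403,-0.8979)
solve A·x = −loads:
  F[0-1] = -1243.8404 N (compression)
  F[0-2] = +3421.6144 N (tension)
  F[1-2] = +1297.5563 N (tension)
  F[1-3] = -1110.2021 N (compression)
  F[2-3] = -1202.7104 N (compression)
  F[2-4] = +4468.5780 N (tension)
  F[3-4] = +1314.5974 N (tension)
  F[3-5] = -2058.0998 N (compression)
  F[4-5] = +2282.0130 N (tension)
  F[4-6] = +1021.3464 N (tension)
  F[5-6] = -2319.6934 N (compression)
  Rx@0 = -2948.3200 N
  Ry@0 = +1150.2745 N
  Ry@6 = +2082.7455 N

1297.556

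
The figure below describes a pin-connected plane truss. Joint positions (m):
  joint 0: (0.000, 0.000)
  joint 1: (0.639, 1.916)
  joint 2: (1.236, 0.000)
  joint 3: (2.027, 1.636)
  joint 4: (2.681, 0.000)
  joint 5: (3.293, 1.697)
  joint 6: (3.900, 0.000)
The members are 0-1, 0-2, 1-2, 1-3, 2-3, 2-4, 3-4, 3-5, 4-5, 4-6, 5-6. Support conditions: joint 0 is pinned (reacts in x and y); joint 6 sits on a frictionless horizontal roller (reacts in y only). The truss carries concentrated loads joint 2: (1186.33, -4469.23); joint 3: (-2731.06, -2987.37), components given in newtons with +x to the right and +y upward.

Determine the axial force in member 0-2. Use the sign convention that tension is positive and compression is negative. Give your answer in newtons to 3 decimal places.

333.975

N=7 nodes, M=11 members, R=3 reactions → 2N=14, M+R=14
member 0 (0-1): L=2.0197, (cx,cy)=(0.3164,0.9486)
member 1 (0-2): L=1.2360, (cx,cy)=(1.0000,0.0000)
member 2 (1-2): L=2.0069, (cx,cy)=(0.2975,-0.9547)
member 3 (1-3): L=1.4160, (cx,cy)=(0.9803,-0.1977)
member 4 (2-3): L=1.8172, (cx,cy)=(0.4353,0.9003)
member 5 (2-4): L=1.4450, (cx,cy)=(1.0000,0.0000)
member 6 (3-4): L=1.7619, (cx,cy)=(0.3712,-0.9286)
member 7 (3-5): L=1.2675, (cx,cy)=(0.9988,0.0481)
member 8 (4-5): L=1.8040, (cx,cy)=(0.3392,0.9407)
member 9 (4-6): L=1.2190, (cx,cy)=(1.0000,0.0000)
member 10 (5-6): L=1.8023, (cx,cy)=(0.3368,-0.9416)
solve A·x = −loads:
  F[0-1] = -5938.1990 N (compression)
  F[0-2] = +333.9754 N (tension)
  F[1-2] = +6719.6250 N (tension)
  F[1-3] = -3955.7758 N (compression)
  F[2-3] = -2161.7261 N (compression)
  F[2-4] = +2087.5751 N (tension)
  F[3-4] = -2032.8910 N (compression)
  F[3-5] = -1334.5227 N (compression)
  F[4-5] = +2006.6526 N (tension)
  F[4-6] = +652.2206 N (tension)
  F[5-6] = -1936.5604 N (compression)
  Rx@0 = +1544.7300 N
  Ry@0 = +5633.1761 N
  Ry@6 = +1823.4239 N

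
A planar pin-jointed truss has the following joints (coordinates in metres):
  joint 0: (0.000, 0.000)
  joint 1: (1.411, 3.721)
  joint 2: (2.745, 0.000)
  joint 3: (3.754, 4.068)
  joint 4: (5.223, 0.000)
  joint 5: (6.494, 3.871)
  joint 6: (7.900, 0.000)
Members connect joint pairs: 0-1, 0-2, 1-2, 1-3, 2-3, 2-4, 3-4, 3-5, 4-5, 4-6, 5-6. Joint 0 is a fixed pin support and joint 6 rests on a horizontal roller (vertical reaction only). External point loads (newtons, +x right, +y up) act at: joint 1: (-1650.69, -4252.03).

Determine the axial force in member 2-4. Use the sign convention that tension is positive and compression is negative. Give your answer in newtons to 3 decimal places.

-18.397

N=7 nodes, M=11 members, R=3 reactions → 2N=14, M+R=14
member 0 (0-1): L=3.9795, (cx,cy)=(0.3546,0.9350)
member 1 (0-2): L=2.7450, (cx,cy)=(1.0000,0.0000)
member 2 (1-2): L=3.9529, (cx,cy)=(0.3375,-0.9413)
member 3 (1-3): L=2.3686, (cx,cy)=(0.9892,0.1465)
member 4 (2-3): L=4.1913, (cx,cy)=(0.2407,0.9706)
member 5 (2-4): L=2.4780, (cx,cy)=(1.0000,0.0000)
member 6 (3-4): L=4.3251, (cx,cy)=(0.3396,-0.9406)
member 7 (3-5): L=2.7471, (cx,cy)=(0.9974,-0.0717)
member 8 (4-5): L=4.0743, (cx,cy)=(0.3120,0.9501)
member 9 (4-6): L=2.6770, (cx,cy)=(1.0000,0.0000)
member 10 (5-6): L=4.1184, (cx,cy)=(0.3414,-0.9399)
solve A·x = −loads:
  F[0-1] = -4566.7753 N (compression)
  F[0-2] = -31.4789 N (compression)
  F[1-2] = +22.9121 N (tension)
  F[1-3] = +24.0057 N (tension)
  F[2-3] = -22.2215 N (compression)
  F[2-4] = -18.3971 N (compression)
  F[3-4] = +18.2597 N (tension)
  F[3-5] = +12.2268 N (tension)
  F[4-5] = -18.0763 N (compression)
  F[4-6] = -6.5564 N (compression)
  F[5-6] = +19.2048 N (tension)
  Rx@0 = +1650.6900 N
  Ry@0 = +4270.0810 N
  Ry@6 = -18.0510 N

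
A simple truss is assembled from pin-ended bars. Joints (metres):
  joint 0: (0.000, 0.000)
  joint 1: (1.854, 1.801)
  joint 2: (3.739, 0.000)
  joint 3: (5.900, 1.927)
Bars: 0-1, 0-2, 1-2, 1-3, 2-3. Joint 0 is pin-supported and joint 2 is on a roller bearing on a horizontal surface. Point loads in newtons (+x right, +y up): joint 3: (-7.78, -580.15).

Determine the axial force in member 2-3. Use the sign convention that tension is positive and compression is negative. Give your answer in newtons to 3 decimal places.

N=4 nodes, M=5 members, R=3 reactions → 2N=8, M+R=8
member 0 (0-1): L=2.5847, (cx,cy)=(0.7173,0.6968)
member 1 (0-2): L=3.7390, (cx,cy)=(1.0000,0.0000)
member 2 (1-2): L=2.6071, (cx,cy)=(0.7230,-0.6908)
member 3 (1-3): L=4.0480, (cx,cy)=(0.9995,0.0311)
member 4 (2-3): L=2.8954, (cx,cy)=(0.7464,0.6655)
solve A·x = −loads:
  F[0-1] = +475.4657 N (tension)
  F[0-2] = -348.8244 N (compression)
  F[1-2] = -449.5456 N (compression)
  F[1-3] = +666.4037 N (tension)
  F[2-3] = -902.8626 N (compression)
  Rx@0 = +7.7800 N
  Ry@0 = -331.2950 N
  Ry@2 = +911.4450 N

-902.863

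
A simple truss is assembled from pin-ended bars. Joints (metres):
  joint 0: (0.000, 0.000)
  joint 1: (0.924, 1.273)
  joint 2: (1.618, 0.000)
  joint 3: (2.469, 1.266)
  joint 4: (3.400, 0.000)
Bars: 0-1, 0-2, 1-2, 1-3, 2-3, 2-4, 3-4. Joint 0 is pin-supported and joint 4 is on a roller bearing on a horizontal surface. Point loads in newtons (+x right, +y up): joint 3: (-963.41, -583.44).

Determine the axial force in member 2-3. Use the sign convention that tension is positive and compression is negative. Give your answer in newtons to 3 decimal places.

-628.347

N=5 nodes, M=7 members, R=3 reactions → 2N=10, M+R=10
member 0 (0-1): L=1.5730, (cx,cy)=(0.5874,0.8093)
member 1 (0-2): L=1.6180, (cx,cy)=(1.0000,0.0000)
member 2 (1-2): L=1.4499, (cx,cy)=(0.4787,-0.8780)
member 3 (1-3): L=1.5450, (cx,cy)=(1.0000,-0.0045)
member 4 (2-3): L=1.5254, (cx,cy)=(0.5579,0.8299)
member 5 (2-4): L=1.7820, (cx,cy)=(1.0000,0.0000)
member 6 (3-4): L=1.5715, (cx,cy)=(0.5924,-0.8056)
solve A·x = −loads:
  F[0-1] = -640.6739 N (compression)
  F[0-2] = -587.0682 N (compression)
  F[1-2] = +593.9416 N (tension)
  F[1-3] = -660.6439 N (compression)
  F[2-3] = -628.3465 N (compression)
  F[2-4] = +47.7648 N (tension)
  F[3-4] = -80.6239 N (compression)
  Rx@0 = +963.4100 N
  Ry@0 = +518.4881 N
  Ry@4 = +64.9519 N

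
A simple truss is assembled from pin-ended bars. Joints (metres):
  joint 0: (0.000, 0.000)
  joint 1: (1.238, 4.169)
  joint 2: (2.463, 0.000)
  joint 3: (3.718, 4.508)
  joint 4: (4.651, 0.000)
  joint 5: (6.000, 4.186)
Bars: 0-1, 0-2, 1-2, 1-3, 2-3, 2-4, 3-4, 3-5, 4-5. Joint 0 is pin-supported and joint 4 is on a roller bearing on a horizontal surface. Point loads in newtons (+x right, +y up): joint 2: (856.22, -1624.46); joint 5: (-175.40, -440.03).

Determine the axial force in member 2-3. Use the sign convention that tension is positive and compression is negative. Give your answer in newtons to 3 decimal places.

N=6 nodes, M=9 members, R=3 reactions → 2N=12, M+R=12
member 0 (0-1): L=4.3489, (cx,cy)=(0.2847,0.9586)
member 1 (0-2): L=2.4630, (cx,cy)=(1.0000,0.0000)
member 2 (1-2): L=4.3452, (cx,cy)=(0.2819,-0.9594)
member 3 (1-3): L=2.5031, (cx,cy)=(0.9908,0.1354)
member 4 (2-3): L=4.6794, (cx,cy)=(0.2682,0.9634)
member 5 (2-4): L=2.1880, (cx,cy)=(1.0000,0.0000)
member 6 (3-4): L=4.6035, (cx,cy)=(0.2027,-0.9792)
member 7 (3-5): L=2.3046, (cx,cy)=(0.9902,-0.1397)
member 8 (4-5): L=4.3980, (cx,cy)=(0.3067,0.9518)
solve A·x = −loads:
  F[0-1] = -828.7280 N (compression)
  F[0-2] = +916.7320 N (tension)
  F[1-2] = +763.7393 N (tension)
  F[1-3] = -455.4193 N (compression)
  F[2-3] = +925.6089 N (tension)
  F[2-4] = +27.5796 N (tension)
  F[3-4] = -842.9798 N (compression)
  F[3-5] = -32.4510 N (compression)
  F[4-5] = -467.0789 N (compression)
  Rx@0 = -680.8200 N
  Ry@0 = +794.4404 N
  Ry@4 = +1270.0496 N

925.609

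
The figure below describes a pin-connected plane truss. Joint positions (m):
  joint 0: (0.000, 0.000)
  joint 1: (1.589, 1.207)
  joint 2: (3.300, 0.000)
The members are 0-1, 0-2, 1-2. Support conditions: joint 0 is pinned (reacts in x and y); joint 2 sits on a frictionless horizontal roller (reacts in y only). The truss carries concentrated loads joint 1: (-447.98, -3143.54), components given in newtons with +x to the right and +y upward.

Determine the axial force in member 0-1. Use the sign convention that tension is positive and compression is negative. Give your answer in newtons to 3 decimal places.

N=3 nodes, M=3 members, R=3 reactions → 2N=6, M+R=6
member 0 (0-1): L=1.9954, (cx,cy)=(0.7963,0.6049)
member 1 (0-2): L=3.3000, (cx,cy)=(1.0000,0.0000)
member 2 (1-2): L=2.0939, (cx,cy)=(0.8171,-0.5764)
solve A·x = −loads:
  F[0-1] = -2965.4313 N (compression)
  F[0-2] = +1913.4424 N (tension)
  F[1-2] = -2341.6339 N (compression)
  Rx@0 = +447.9800 N
  Ry@0 = +1793.7299 N
  Ry@2 = +1349.8101 N

-2965.431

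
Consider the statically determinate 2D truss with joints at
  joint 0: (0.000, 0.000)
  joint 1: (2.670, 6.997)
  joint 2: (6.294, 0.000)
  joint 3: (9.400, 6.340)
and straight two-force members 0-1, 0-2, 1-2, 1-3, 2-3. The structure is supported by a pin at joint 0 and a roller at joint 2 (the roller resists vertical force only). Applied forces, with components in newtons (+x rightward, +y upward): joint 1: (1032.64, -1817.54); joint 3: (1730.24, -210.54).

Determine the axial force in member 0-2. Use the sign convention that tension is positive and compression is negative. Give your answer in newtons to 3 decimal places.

2019.444

N=4 nodes, M=5 members, R=3 reactions → 2N=8, M+R=8
member 0 (0-1): L=7.4891, (cx,cy)=(0.3565,0.9343)
member 1 (0-2): L=6.2940, (cx,cy)=(1.0000,0.0000)
member 2 (1-2): L=7.8798, (cx,cy)=(0.4599,-0.8880)
member 3 (1-3): L=6.7620, (cx,cy)=(0.9953,-0.0972)
member 4 (2-3): L=7.0599, (cx,cy)=(0.4399,0.8980)
solve A·x = −loads:
  F[0-1] = +2085.2745 N (tension)
  F[0-2] = +2019.4437 N (tension)
  F[1-2] = -4433.2782 N (compression)
  F[1-3] = +1758.0214 N (tension)
  F[2-3] = -44.2409 N (compression)
  Rx@0 = -2762.8800 N
  Ry@0 = -1948.2485 N
  Ry@2 = +3976.3285 N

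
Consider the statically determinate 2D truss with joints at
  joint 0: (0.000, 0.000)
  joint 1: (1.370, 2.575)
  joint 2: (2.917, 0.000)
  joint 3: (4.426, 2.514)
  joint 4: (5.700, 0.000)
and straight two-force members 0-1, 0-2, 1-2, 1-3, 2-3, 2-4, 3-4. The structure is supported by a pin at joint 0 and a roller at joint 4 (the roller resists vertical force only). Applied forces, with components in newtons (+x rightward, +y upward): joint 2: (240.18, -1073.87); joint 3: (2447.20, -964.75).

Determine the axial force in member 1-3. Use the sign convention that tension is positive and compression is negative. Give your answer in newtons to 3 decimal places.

389.224

N=5 nodes, M=7 members, R=3 reactions → 2N=10, M+R=10
member 0 (0-1): L=2.9168, (cx,cy)=(0.4697,0.8828)
member 1 (0-2): L=2.9170, (cx,cy)=(1.0000,0.0000)
member 2 (1-2): L=3.0040, (cx,cy)=(0.5150,-0.8572)
member 3 (1-3): L=3.0566, (cx,cy)=(0.9998,-0.0200)
member 4 (2-3): L=2.9321, (cx,cy)=(0.5146,0.8574)
member 5 (2-4): L=2.7830, (cx,cy)=(1.0000,0.0000)
member 6 (3-4): L=2.8184, (cx,cy)=(0.4520,-0.8920)
solve A·x = −loads:
  F[0-1] = +384.4486 N (tension)
  F[0-2] = +2506.8052 N (tension)
  F[1-2] = -405.0042 N (compression)
  F[1-3] = +389.2235 N (tension)
  F[2-3] = +1657.3768 N (tension)
  F[2-4] = +1205.0913 N (tension)
  F[3-4] = -2665.9392 N (compression)
  Rx@0 = -2687.3800 N
  Ry@0 = -339.4016 N
  Ry@4 = +2378.0216 N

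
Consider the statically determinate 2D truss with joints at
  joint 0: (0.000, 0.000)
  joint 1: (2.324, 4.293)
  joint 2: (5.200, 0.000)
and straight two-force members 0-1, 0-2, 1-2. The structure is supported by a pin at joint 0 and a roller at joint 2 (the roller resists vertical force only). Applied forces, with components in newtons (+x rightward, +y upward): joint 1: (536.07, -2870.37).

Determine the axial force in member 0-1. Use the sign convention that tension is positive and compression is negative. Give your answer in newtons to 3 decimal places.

N=3 nodes, M=3 members, R=3 reactions → 2N=6, M+R=6
member 0 (0-1): L=4.8817, (cx,cy)=(0.4761,0.8794)
member 1 (0-2): L=5.2000, (cx,cy)=(1.0000,0.0000)
member 2 (1-2): L=5.1673, (cx,cy)=(0.5566,-0.8308)
solve A·x = −loads:
  F[0-1] = -1301.9735 N (compression)
  F[0-2] = +1155.8945 N (tension)
  F[1-2] = -2076.8011 N (compression)
  Rx@0 = -536.0700 N
  Ry@0 = +1144.9684 N
  Ry@2 = +1725.4016 N

-1301.974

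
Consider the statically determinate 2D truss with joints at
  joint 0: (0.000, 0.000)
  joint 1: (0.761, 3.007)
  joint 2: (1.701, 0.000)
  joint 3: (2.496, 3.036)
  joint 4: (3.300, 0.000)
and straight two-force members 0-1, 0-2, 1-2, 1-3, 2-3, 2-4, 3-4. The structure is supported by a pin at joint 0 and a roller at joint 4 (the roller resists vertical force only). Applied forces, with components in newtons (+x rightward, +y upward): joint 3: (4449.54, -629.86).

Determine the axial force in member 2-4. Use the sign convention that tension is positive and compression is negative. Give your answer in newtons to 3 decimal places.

1210.232

N=5 nodes, M=7 members, R=3 reactions → 2N=10, M+R=10
member 0 (0-1): L=3.1018, (cx,cy)=(0.2453,0.9694)
member 1 (0-2): L=1.7010, (cx,cy)=(1.0000,0.0000)
member 2 (1-2): L=3.1505, (cx,cy)=(0.2984,-0.9545)
member 3 (1-3): L=1.7352, (cx,cy)=(0.9999,0.0167)
member 4 (2-3): L=3.1384, (cx,cy)=(0.2533,0.9674)
member 5 (2-4): L=1.5990, (cx,cy)=(1.0000,0.0000)
member 6 (3-4): L=3.1407, (cx,cy)=(0.2560,-0.9667)
solve A·x = −loads:
  F[0-1] = +4064.3394 N (tension)
  F[0-2] = +3452.3896 N (tension)
  F[1-2] = -4089.3206 N (compression)
  F[1-3] = +2217.5717 N (tension)
  F[2-3] = +4034.6560 N (tension)
  F[2-4] = +1210.2319 N (tension)
  F[3-4] = -4727.5129 N (compression)
  Rx@0 = -4449.5400 N
  Ry@0 = -3940.1200 N
  Ry@4 = +4569.9800 N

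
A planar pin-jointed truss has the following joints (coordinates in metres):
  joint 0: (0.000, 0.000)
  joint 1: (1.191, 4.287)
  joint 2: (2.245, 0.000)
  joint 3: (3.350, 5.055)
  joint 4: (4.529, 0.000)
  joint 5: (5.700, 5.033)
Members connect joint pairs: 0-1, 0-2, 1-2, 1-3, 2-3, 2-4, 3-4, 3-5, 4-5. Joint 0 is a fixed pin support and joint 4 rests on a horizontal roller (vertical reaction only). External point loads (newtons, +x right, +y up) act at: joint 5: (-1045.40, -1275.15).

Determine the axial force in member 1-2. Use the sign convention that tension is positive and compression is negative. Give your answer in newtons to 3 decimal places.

710.042

N=6 nodes, M=9 members, R=3 reactions → 2N=12, M+R=12
member 0 (0-1): L=4.4494, (cx,cy)=(0.2677,0.9635)
member 1 (0-2): L=2.2450, (cx,cy)=(1.0000,0.0000)
member 2 (1-2): L=4.4147, (cx,cy)=(0.2387,-0.9711)
member 3 (1-3): L=2.2915, (cx,cy)=(0.9422,0.3351)
member 4 (2-3): L=5.1744, (cx,cy)=(0.2136,0.9769)
member 5 (2-4): L=2.2840, (cx,cy)=(1.0000,0.0000)
member 6 (3-4): L=5.1907, (cx,cy)=(0.2271,-0.9739)
member 7 (3-5): L=2.3501, (cx,cy)=(1.0000,-0.0094)
member 8 (4-5): L=5.1674, (cx,cy)=(0.2266,0.9740)
solve A·x = −loads:
  F[0-1] = -863.5499 N (compression)
  F[0-2] = -814.2461 N (compression)
  F[1-2] = +710.0424 N (tension)
  F[1-3] = -425.2715 N (compression)
  F[2-3] = -705.7903 N (compression)
  F[2-4] = -494.0003 N (compression)
  F[3-4] = +861.5502 N (tension)
  F[3-5] = -747.1234 N (compression)
  F[4-5] = -1316.3897 N (compression)
  Rx@0 = +1045.4000 N
  Ry@0 = +832.0374 N
  Ry@4 = +443.1126 N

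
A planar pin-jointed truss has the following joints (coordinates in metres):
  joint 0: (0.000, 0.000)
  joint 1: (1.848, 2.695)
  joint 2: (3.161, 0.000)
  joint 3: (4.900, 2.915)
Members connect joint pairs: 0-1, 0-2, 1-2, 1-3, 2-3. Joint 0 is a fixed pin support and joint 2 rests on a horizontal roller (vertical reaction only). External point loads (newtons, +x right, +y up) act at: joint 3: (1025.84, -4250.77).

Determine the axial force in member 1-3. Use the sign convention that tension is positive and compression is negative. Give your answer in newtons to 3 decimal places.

N=4 nodes, M=5 members, R=3 reactions → 2N=8, M+R=8
member 0 (0-1): L=3.2677, (cx,cy)=(0.5655,0.8247)
member 1 (0-2): L=3.1610, (cx,cy)=(1.0000,0.0000)
member 2 (1-2): L=2.9978, (cx,cy)=(0.4380,-0.8990)
member 3 (1-3): L=3.0599, (cx,cy)=(0.9974,0.0719)
member 4 (2-3): L=3.3943, (cx,cy)=(0.5123,0.8588)
solve A·x = −loads:
  F[0-1] = +3982.5625 N (tension)
  F[0-2] = -1226.4120 N (compression)
  F[1-2] = -3355.1851 N (compression)
  F[1-3] = +3731.4237 N (tension)
  F[2-3] = -5262.1126 N (compression)
  Rx@0 = -1025.8400 N
  Ry@0 = -3284.5342 N
  Ry@2 = +7535.3042 N

3731.424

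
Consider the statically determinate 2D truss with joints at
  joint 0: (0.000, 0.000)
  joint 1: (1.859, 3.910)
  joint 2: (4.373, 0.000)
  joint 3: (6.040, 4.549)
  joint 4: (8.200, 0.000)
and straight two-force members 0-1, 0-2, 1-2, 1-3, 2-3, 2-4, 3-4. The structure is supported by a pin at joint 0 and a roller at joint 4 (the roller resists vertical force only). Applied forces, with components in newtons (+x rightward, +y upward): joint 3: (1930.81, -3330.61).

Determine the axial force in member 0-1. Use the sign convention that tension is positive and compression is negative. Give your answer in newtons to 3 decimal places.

N=5 nodes, M=7 members, R=3 reactions → 2N=10, M+R=10
member 0 (0-1): L=4.3294, (cx,cy)=(0.4294,0.9031)
member 1 (0-2): L=4.3730, (cx,cy)=(1.0000,0.0000)
member 2 (1-2): L=4.6485, (cx,cy)=(0.5408,-0.8411)
member 3 (1-3): L=4.2295, (cx,cy)=(0.9885,0.1511)
member 4 (2-3): L=4.8448, (cx,cy)=(0.3441,0.9389)
member 5 (2-4): L=3.8270, (cx,cy)=(1.0000,0.0000)
member 6 (3-4): L=5.0358, (cx,cy)=(0.4289,-0.9033)
solve A·x = −loads:
  F[0-1] = +214.5861 N (tension)
  F[0-2] = +1838.6696 N (tension)
  F[1-2] = -194.5404 N (compression)
  F[1-3] = +199.6439 N (tension)
  F[2-3] = +174.2762 N (tension)
  F[2-4] = +1673.4930 N (tension)
  F[3-4] = -3901.5414 N (compression)
  Rx@0 = -1930.8100 N
  Ry@0 = -193.7972 N
  Ry@4 = +3524.4072 N

214.586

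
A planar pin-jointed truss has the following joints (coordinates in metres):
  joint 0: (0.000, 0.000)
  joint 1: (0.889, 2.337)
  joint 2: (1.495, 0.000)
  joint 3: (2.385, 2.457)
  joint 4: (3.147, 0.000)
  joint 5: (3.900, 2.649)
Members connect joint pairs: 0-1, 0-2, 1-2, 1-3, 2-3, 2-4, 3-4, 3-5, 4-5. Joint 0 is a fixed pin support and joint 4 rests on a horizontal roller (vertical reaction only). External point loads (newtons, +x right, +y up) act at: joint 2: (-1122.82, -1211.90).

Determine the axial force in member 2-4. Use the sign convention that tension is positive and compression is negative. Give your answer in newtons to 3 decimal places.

N=6 nodes, M=9 members, R=3 reactions → 2N=12, M+R=12
member 0 (0-1): L=2.5004, (cx,cy)=(0.3555,0.9347)
member 1 (0-2): L=1.4950, (cx,cy)=(1.0000,0.0000)
member 2 (1-2): L=2.4143, (cx,cy)=(0.2510,-0.9680)
member 3 (1-3): L=1.5008, (cx,cy)=(0.9968,0.0800)
member 4 (2-3): L=2.6132, (cx,cy)=(0.3406,0.9402)
member 5 (2-4): L=1.6520, (cx,cy)=(1.0000,0.0000)
member 6 (3-4): L=2.5724, (cx,cy)=(0.2962,-0.9551)
member 7 (3-5): L=1.5271, (cx,cy)=(0.9921,0.1257)
member 8 (4-5): L=2.7539, (cx,cy)=(0.2734,0.9619)
solve A·x = −loads:
  F[0-1] = -680.6550 N (compression)
  F[0-2] = -880.8157 N (compression)
  F[1-2] = +624.1834 N (tension)
  F[1-3] = -399.9582 N (compression)
  F[2-3] = +646.3393 N (tension)
  F[2-4] = +178.5505 N (tension)
  F[3-4] = -602.7717 N (compression)
  F[3-5] = +0.0000 N (tension)
  F[4-5] = -0.0000 N (compression)
  Rx@0 = +1122.8200 N
  Ry@0 = +636.1801 N
  Ry@4 = +575.7199 N

178.550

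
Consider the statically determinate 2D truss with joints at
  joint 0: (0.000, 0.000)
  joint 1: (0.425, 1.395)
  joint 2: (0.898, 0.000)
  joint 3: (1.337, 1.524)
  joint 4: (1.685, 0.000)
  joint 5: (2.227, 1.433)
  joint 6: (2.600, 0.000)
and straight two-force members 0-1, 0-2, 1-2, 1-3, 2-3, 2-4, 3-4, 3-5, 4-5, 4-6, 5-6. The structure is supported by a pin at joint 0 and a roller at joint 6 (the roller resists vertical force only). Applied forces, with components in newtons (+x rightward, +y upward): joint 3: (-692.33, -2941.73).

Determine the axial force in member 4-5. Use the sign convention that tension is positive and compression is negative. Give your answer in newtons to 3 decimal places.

N=7 nodes, M=11 members, R=3 reactions → 2N=14, M+R=14
member 0 (0-1): L=1.4583, (cx,cy)=(0.2914,0.9566)
member 1 (0-2): L=0.8980, (cx,cy)=(1.0000,0.0000)
member 2 (1-2): L=1.4730, (cx,cy)=(0.3211,-0.9470)
member 3 (1-3): L=0.9211, (cx,cy)=(0.9901,0.1401)
member 4 (2-3): L=1.5860, (cx,cy)=(0.2768,0.9609)
member 5 (2-4): L=0.7870, (cx,cy)=(1.0000,0.0000)
member 6 (3-4): L=1.5632, (cx,cy)=(0.2226,-0.9749)
member 7 (3-5): L=0.8946, (cx,cy)=(0.9948,-0.1017)
member 8 (4-5): L=1.5321, (cx,cy)=(0.3538,0.9353)
member 9 (4-6): L=0.9150, (cx,cy)=(1.0000,0.0000)
member 10 (5-6): L=1.4807, (cx,cy)=(0.2519,-0.9678)
solve A·x = −loads:
  F[0-1] = -1918.0760 N (compression)
  F[0-2] = -133.3365 N (compression)
  F[1-2] = +1769.0814 N (tension)
  F[1-3] = -1138.2848 N (compression)
  F[2-3] = -1743.5180 N (compression)
  F[2-4] = +917.3459 N (tension)
  F[3-4] = -1064.0406 N (compression)
  F[3-5] = -684.0208 N (compression)
  F[4-5] = +1109.0593 N (tension)
  F[4-6] = +288.1226 N (tension)
  F[5-6] = -1143.7999 N (compression)
  Rx@0 = +692.3300 N
  Ry@0 = +1834.8138 N
  Ry@6 = +1106.9162 N

1109.059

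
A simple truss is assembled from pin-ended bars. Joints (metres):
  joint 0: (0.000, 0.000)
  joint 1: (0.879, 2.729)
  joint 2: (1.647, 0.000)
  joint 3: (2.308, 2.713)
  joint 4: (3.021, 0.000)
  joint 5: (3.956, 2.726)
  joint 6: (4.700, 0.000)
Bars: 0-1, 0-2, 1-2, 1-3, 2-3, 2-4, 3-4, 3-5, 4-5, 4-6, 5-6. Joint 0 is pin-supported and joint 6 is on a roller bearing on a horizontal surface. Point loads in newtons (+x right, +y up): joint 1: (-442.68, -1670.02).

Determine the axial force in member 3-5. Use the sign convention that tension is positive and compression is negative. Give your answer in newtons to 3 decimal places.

N=7 nodes, M=11 members, R=3 reactions → 2N=14, M+R=14
member 0 (0-1): L=2.8671, (cx,cy)=(0.3066,0.9518)
member 1 (0-2): L=1.6470, (cx,cy)=(1.0000,0.0000)
member 2 (1-2): L=2.8350, (cx,cy)=(0.2709,-0.9626)
member 3 (1-3): L=1.4291, (cx,cy)=(0.9999,-0.0112)
member 4 (2-3): L=2.7924, (cx,cy)=(0.2367,0.9716)
member 5 (2-4): L=1.3740, (cx,cy)=(1.0000,0.0000)
member 6 (3-4): L=2.8051, (cx,cy)=(0.2542,-0.9672)
member 7 (3-5): L=1.6481, (cx,cy)=(1.0000,0.0079)
member 8 (4-5): L=2.8819, (cx,cy)=(0.3244,0.9459)
member 9 (4-6): L=1.6790, (cx,cy)=(1.0000,0.0000)
member 10 (5-6): L=2.8257, (cx,cy)=(0.2633,-0.9647)
solve A·x = −loads:
  F[0-1] = -1696.4217 N (compression)
  F[0-2] = +77.4173 N (tension)
  F[1-2] = -56.7184 N (compression)
  F[1-3] = -62.0563 N (compression)
  F[2-3] = +56.1947 N (tension)
  F[2-4] = +48.7502 N (tension)
  F[3-4] = -57.4484 N (compression)
  F[3-5] = -34.1491 N (compression)
  F[4-5] = +58.7391 N (tension)
  F[4-6] = +15.0908 N (tension)
  F[5-6] = -57.3147 N (compression)
  Rx@0 = +442.6800 N
  Ry@0 = +1614.7277 N
  Ry@6 = +55.2923 N

-34.149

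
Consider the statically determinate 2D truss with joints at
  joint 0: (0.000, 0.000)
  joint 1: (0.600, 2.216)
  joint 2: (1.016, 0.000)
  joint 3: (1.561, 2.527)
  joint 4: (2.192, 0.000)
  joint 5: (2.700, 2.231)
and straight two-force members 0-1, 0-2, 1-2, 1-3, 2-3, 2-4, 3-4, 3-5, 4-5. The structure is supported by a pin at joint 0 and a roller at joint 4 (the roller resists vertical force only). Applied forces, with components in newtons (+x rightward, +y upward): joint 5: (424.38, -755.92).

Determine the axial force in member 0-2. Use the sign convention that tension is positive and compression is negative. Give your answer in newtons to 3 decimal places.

259.998

N=6 nodes, M=9 members, R=3 reactions → 2N=12, M+R=12
member 0 (0-1): L=2.2958, (cx,cy)=(0.2613,0.9652)
member 1 (0-2): L=1.0160, (cx,cy)=(1.0000,0.0000)
member 2 (1-2): L=2.2547, (cx,cy)=(0.1845,-0.9828)
member 3 (1-3): L=1.0101, (cx,cy)=(0.9514,0.3079)
member 4 (2-3): L=2.5851, (cx,cy)=(0.2108,0.9775)
member 5 (2-4): L=1.1760, (cx,cy)=(1.0000,0.0000)
member 6 (3-4): L=2.6046, (cx,cy)=(0.2423,-0.9702)
member 7 (3-5): L=1.1768, (cx,cy)=(0.9679,-0.2515)
member 8 (4-5): L=2.2881, (cx,cy)=(0.2220,0.9750)
solve A·x = −loads:
  F[0-1] = +628.9767 N (tension)
  F[0-2] = +259.9983 N (tension)
  F[1-2] = -531.3163 N (compression)
  F[1-3] = +275.8102 N (tension)
  F[2-3] = +534.2012 N (tension)
  F[2-4] = +49.3469 N (tension)
  F[3-4] = -776.6084 N (compression)
  F[3-5] = +581.8846 N (tension)
  F[4-5] = -625.1655 N (compression)
  Rx@0 = -424.3800 N
  Ry@0 = -607.1164 N
  Ry@4 = +1363.0364 N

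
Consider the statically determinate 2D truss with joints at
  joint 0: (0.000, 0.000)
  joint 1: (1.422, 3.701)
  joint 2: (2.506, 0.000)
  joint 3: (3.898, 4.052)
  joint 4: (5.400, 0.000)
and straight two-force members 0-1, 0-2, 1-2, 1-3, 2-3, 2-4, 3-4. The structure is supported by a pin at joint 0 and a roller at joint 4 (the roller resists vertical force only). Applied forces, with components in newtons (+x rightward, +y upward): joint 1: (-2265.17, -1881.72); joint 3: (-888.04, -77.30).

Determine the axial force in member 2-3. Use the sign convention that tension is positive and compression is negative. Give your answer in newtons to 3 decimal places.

-1896.823

N=5 nodes, M=7 members, R=3 reactions → 2N=10, M+R=10
member 0 (0-1): L=3.9648, (cx,cy)=(0.3587,0.9335)
member 1 (0-2): L=2.5060, (cx,cy)=(1.0000,0.0000)
member 2 (1-2): L=3.8565, (cx,cy)=(0.2811,-0.9597)
member 3 (1-3): L=2.5008, (cx,cy)=(0.9901,0.1404)
member 4 (2-3): L=4.2844, (cx,cy)=(0.3249,0.9457)
member 5 (2-4): L=2.8940, (cx,cy)=(1.0000,0.0000)
member 6 (3-4): L=4.3214, (cx,cy)=(0.3476,-0.9377)
solve A·x = −loads:
  F[0-1] = -3885.0142 N (compression)
  F[0-2] = -1759.8188 N (compression)
  F[1-2] = +1869.2838 N (tension)
  F[1-3] = +349.8137 N (tension)
  F[2-3] = -1896.8234 N (compression)
  F[2-4] = -618.1184 N (compression)
  F[3-4] = +1778.3968 N (tension)
  Rx@0 = +3153.2100 N
  Ry@0 = +3626.5406 N
  Ry@4 = -1667.5206 N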